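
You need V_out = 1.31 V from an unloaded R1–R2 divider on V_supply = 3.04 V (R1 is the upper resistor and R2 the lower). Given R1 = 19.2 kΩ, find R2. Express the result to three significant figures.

R2 ≈ 14.5 kΩ

The divider ratio is R2/(R1+R2) = 1.31/3.04 = 0.4309.
So R2 = R1 · V_out/(V_supply − V_out) = 19.2 × 1.31/(3.04 − 1.31) = 19.2 × 0.7572 = 14.54 kΩ.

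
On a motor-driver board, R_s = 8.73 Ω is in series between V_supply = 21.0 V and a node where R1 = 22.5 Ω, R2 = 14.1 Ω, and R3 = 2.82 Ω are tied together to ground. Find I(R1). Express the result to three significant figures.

Parallel bank: R_p = 1/(1/22.5 + 1/14.1 + 1/2.82) = 2.128 Ω.
V_A = 21.0 × 2.128/10.86 = 4.115 V.
Branch current I = V_A/R1 = 4.115/22.5 = 0.1829 A.
(Check via current divider: I_total = 1.934 A; share G_k/ΣG = 0.09457 → same result.)

I ≈ 0.183 A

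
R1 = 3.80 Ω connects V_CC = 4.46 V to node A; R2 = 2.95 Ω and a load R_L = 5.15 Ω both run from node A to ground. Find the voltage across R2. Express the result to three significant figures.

V_out ≈ 1.47 V

R2 ‖ R_L = (2.95 × 5.15)/(2.95 + 5.15) = 1.876 Ω.
Voltage divider with the loaded lower leg: V_out = 4.46 × 1.876/(3.80 + 1.876) = 4.46 × 0.3305 = 1.474 V.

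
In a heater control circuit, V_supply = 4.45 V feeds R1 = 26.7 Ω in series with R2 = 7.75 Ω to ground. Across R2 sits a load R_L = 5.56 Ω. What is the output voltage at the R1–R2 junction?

V_out ≈ 0.481 V

R2 ‖ R_L = (7.75 × 5.56)/(7.75 + 5.56) = 3.237 Ω.
Voltage divider with the loaded lower leg: V_out = 4.45 × 3.237/(26.7 + 3.237) = 4.45 × 0.1081 = 0.4812 V.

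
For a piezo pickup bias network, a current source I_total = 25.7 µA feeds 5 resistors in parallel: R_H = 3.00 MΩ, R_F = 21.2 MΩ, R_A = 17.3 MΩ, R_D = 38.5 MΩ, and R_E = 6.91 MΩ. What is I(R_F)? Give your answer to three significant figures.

Total conductance ΣG = 1/3.00 + 1/21.2 + 1/17.3 + 1/38.5 + 1/6.91 = 0.6090 (units of 1/MΩ).
By the current-divider rule, I = I_total · G_k/ΣG = 25.7 × 0.07745 = 1.991 µA.

I ≈ 1.99 µA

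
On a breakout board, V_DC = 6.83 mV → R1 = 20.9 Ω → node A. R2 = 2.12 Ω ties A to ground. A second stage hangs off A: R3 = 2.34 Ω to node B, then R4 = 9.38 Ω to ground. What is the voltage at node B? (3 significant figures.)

V_B ≈ 0.432 mV

Looking into the second stage from A: R3 + R4 = 11.72 Ω appears in parallel with R2.
R2 ‖ (R3+R4) = 1.795 Ω.
So V_A = 6.83 × 0.07910 = 0.5403 mV.
V_B = V_A × 0.8003 = 0.4324 mV.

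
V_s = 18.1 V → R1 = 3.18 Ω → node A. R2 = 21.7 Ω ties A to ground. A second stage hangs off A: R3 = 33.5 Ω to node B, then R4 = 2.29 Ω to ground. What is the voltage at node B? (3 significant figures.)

V_B ≈ 0.937 V

Node A sees R2 in parallel with the series input of stage 2, R3 + R4 = 35.79 Ω.
Effective lower resistance at A: R2 ‖ 35.79 = 13.51 Ω.
So V_A = 18.1 × 0.8095 = 14.65 V.
Then the unloaded second divider: V_B = V_A × R4/(R3+R4) = 14.65 × 0.06398 = 0.9374 V.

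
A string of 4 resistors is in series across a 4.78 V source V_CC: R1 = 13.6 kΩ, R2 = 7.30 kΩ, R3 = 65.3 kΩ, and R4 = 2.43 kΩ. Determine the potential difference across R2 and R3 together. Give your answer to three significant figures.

ΣR = 13.6 + 7.30 + 65.3 + 2.43 = 88.63 kΩ.
R_{R2..R3} = 7.30 + 65.3 = 72.60 kΩ.
V = V_CC · R/ΣR = 4.78 × 0.8191 = 3.915 V.

V ≈ 3.92 V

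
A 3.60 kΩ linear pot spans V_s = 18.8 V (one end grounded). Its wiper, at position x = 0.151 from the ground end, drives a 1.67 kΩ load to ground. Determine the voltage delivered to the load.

V_out ≈ 2.22 V

The pot divides into 3.056 kΩ above the wiper and 0.5436 kΩ below.
R_L loads the lower segment: effective lower R = 0.4101 kΩ.
Then V_out = V_s · 0.4101/(3.056 + 0.4101) = 2.224 V.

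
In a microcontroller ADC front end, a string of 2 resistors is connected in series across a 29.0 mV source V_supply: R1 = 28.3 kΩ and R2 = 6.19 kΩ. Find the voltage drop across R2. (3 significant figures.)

Series total: ΣR = 28.3 + 6.19 = 34.49 kΩ.
By the voltage-divider rule, V = 29.0 × 6.190/34.49 = 5.205 mV.

V ≈ 5.20 mV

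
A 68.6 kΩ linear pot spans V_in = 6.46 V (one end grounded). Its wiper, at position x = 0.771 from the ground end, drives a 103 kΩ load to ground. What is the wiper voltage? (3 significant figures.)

The pot divides into 15.71 kΩ above the wiper and 52.89 kΩ below.
R_L loads the lower segment: effective lower R = 34.95 kΩ.
V_out = 6.46 × 34.95/(15.71 + 34.95) = 4.457 V.

V_out ≈ 4.46 V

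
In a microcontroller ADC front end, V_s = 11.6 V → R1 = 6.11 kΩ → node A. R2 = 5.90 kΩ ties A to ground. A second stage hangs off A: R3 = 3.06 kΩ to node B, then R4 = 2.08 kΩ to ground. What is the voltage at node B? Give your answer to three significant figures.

The second stage (R3 + R4 = 5.140 kΩ) loads node A in parallel with R2.
R2 ‖ (R3+R4) = 2.747 kΩ.
So V_A = 11.6 × 0.3101 = 3.598 V.
Then the unloaded second divider: V_B = V_A × R4/(R3+R4) = 3.598 × 0.4047 = 1.456 V.

V_B ≈ 1.46 V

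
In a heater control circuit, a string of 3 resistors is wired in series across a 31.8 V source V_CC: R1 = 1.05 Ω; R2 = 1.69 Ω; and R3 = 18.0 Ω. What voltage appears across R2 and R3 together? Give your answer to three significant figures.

V ≈ 30.2 V

Total series resistance ΣR = 1.05 + 1.69 + 18.0 = 20.74 Ω.
R_{R2..R3} = 1.69 + 18.0 = 19.69 Ω.
By the voltage-divider rule, V = 31.8 × 19.69/20.74 = 30.19 V.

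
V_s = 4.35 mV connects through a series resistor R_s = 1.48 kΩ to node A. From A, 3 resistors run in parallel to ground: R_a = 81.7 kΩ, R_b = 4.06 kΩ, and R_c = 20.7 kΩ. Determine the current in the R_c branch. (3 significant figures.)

Parallel bank: R_p = 1/(1/81.7 + 1/4.06 + 1/20.7) = 3.259 kΩ.
V_A by voltage divider: V_A = 4.35 × 3.259/(1.48 + 3.259) = 2.991 mV.
I(R_c) = V_A / R_c = 2.991/20.7 = 0.1445 µA.
(Equivalently: I_total = 0.9179 µA, then current-divider fraction G_k/ΣG = 0.1574.)

I ≈ 0.145 µA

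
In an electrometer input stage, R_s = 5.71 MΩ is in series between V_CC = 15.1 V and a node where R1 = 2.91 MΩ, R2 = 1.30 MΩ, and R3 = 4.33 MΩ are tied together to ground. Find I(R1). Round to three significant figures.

Combine the parallel branches: R_p = (1/2.91 + 1/1.30 + 1/4.33)⁻¹ = 0.7441 MΩ.
V_A = 15.1 × 0.7441/6.454 = 1.741 V.
I(R1) = V_A / R1 = 1.741/2.91 = 0.5983 µA.

I ≈ 0.598 µA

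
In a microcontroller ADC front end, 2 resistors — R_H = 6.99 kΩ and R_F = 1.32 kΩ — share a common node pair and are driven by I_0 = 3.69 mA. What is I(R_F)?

Two-branch current divider: I_k = I_0 · R_other/(R_1 + R_2).
I(R_F) = 3.69 × 6.99/(6.99 + 1.32) = 3.69 × 0.8412 = 3.104 mA.

I ≈ 3.10 mA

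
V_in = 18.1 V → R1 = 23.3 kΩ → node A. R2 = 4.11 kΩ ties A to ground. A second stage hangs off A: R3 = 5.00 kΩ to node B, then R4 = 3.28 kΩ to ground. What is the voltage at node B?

Looking into the second stage from A: R3 + R4 = 8.280 kΩ appears in parallel with R2.
Effective lower resistance at A: R2 ‖ 8.280 = 2.747 kΩ.
So V_A = 18.1 × 0.1055 = 1.909 V.
Stage 2 is unloaded, so V_B = V_A · R4/(R3+R4) = 1.909 × 3.28/8.280 = 0.7561 V.

V_B ≈ 0.756 V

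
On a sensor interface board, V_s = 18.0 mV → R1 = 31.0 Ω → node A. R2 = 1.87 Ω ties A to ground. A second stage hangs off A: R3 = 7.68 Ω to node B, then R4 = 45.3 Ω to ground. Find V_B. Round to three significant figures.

V_B ≈ 0.847 mV

The second stage (R3 + R4 = 52.98 Ω) loads node A in parallel with R2.
R2 ‖ (R3+R4) = 1.806 Ω.
V_A = 18.0 × 1.806/(31.0 + 1.806) = 0.9910 mV.
Stage 2 is unloaded, so V_B = V_A · R4/(R3+R4) = 0.9910 × 45.3/52.98 = 0.8474 mV.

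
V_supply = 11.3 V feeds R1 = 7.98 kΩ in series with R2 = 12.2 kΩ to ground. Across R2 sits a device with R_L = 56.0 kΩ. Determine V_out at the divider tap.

R2 ‖ R_L = (12.2 × 56.0)/(12.2 + 56.0) = 10.02 kΩ.
Now apply the divider: V_out = 11.3 × 0.5566 = 6.290 V.

V_out ≈ 6.29 V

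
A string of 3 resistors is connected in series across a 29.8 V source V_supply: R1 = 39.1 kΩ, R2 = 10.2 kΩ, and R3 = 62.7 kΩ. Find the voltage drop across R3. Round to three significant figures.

Total series resistance ΣR = 39.1 + 10.2 + 62.7 = 112.0 kΩ.
Voltage divider: V = V_supply · (62.70 / 112.0) = 29.8 × 0.5598 = 16.68 V.

V ≈ 16.7 V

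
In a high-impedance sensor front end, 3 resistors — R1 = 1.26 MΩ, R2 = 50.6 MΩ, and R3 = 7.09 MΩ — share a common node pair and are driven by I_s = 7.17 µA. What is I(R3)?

Total conductance ΣG = 1/1.26 + 1/50.6 + 1/7.09 = 0.9545 (units of 1/MΩ).
R3 takes the fraction G_k/ΣG = 0.1410/0.9545 = 0.1478, so I = 7.17 × 0.1478 = 1.060 µA.

I ≈ 1.06 µA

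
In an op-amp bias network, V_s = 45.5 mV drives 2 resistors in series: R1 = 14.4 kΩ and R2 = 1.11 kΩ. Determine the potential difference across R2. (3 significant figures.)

V ≈ 3.26 mV

Total series resistance ΣR = 14.4 + 1.11 = 15.51 kΩ.
Voltage divider: V = V_s · (1.110 / 15.51) = 45.5 × 0.07157 = 3.256 mV.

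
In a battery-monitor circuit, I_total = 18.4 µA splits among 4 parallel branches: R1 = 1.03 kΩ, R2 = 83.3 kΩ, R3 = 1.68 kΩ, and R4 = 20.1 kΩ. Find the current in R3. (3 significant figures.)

ΣG = 1/1.03 + 1/83.3 + 1/1.68 + 1/20.1 = 1.628.
By the current-divider rule, I = I_total · G_k/ΣG = 18.4 × 0.3657 = 6.728 µA.

I ≈ 6.73 µA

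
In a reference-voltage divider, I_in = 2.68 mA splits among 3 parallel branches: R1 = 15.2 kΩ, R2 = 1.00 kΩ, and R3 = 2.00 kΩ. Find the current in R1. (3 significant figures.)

I ≈ 0.113 mA

ΣG = 1/15.2 + 1/1.00 + 1/2.00 = 1.566.
By the current-divider rule, I = I_in · G_k/ΣG = 2.68 × 0.04202 = 0.1126 mA.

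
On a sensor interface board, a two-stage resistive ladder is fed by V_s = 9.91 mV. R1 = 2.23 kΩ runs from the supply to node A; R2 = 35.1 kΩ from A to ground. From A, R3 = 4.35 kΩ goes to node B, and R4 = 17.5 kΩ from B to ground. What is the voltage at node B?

V_B ≈ 6.81 mV

The second stage (R3 + R4 = 21.85 kΩ) loads node A in parallel with R2.
R2 ‖ (R3+R4) = 13.47 kΩ.
First divider: V_A = V_s · 13.47/(2.23 + 13.47) = 8.502 mV.
Then the unloaded second divider: V_B = V_A × R4/(R3+R4) = 8.502 × 0.8009 = 6.809 mV.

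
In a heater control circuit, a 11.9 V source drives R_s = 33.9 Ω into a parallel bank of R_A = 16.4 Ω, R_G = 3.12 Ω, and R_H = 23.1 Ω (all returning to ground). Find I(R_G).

I ≈ 0.248 A

Equivalent of the parallel group: R_p = 2.354 Ω.
V_A = 11.9 × 2.354/36.25 = 0.7727 V.
Branch current I = V_A/R_G = 0.7727/3.12 = 0.2477 A.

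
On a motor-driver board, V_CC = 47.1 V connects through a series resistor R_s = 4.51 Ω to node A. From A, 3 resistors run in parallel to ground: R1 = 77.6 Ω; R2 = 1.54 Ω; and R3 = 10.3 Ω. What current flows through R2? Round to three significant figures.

I ≈ 6.91 A

Equivalent of the parallel group: R_p = 1.317 Ω.
V_A by voltage divider: V_A = 47.1 × 1.317/(4.51 + 1.317) = 10.65 V.
Branch current I = V_A/R2 = 10.65/1.54 = 6.912 A.
(Check via current divider: I_total = 8.083 A; share G_k/ΣG = 0.8552 → same result.)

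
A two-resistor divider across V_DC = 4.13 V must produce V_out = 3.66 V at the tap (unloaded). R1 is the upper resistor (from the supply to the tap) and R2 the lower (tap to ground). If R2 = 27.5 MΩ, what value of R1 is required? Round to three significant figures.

R1 ≈ 3.53 MΩ

The divider ratio is R2/(R1+R2) = 3.66/4.13 = 0.8862.
So R1 = R2 · (V_DC/V_out − 1) = 27.5 × (4.13/3.66 − 1) = 27.5 × 0.1284 = 3.531 MΩ.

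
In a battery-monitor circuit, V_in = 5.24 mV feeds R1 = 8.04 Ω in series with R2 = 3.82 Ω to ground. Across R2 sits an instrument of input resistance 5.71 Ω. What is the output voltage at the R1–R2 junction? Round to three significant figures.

V_out ≈ 1.16 mV

The load sits in parallel with R2, giving an effective lower resistance R2' = R2·R_L/(R2+R_L) = 2.289 Ω.
Now apply the divider: V_out = 5.24 × 0.2216 = 1.161 mV.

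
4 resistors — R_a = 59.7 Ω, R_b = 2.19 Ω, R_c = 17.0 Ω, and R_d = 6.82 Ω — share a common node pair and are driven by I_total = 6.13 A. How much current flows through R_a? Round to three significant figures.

I ≈ 0.151 A

Conductances: ΣG = 1/59.7 + 1/2.19 + 1/17.0 + 1/6.82 = 0.6788 (1/Ω).
R_a takes the fraction G_k/ΣG = 0.01675/0.6788 = 0.02468, so I = 6.13 × 0.02468 = 0.1513 A.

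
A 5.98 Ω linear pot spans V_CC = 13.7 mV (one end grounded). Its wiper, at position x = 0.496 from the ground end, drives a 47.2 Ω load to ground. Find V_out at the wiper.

Lower segment x·R_p = 2.966 Ω; upper segment (1−x)·R_p = 3.014 Ω.
(x·R_p) ‖ R_L = 2.791 Ω.
Loaded-divider output: V_out = 13.7 × 0.4808 = 6.587 mV.
(Unloaded: V_out = x·V_CC = 6.80 mV.)

V_out ≈ 6.59 mV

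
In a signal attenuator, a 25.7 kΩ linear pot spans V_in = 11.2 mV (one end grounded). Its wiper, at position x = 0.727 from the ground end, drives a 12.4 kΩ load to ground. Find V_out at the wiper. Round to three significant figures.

The pot divides into 7.016 kΩ above the wiper and 18.68 kΩ below.
R_L loads the lower segment: effective lower R = 7.453 kΩ.
Then V_out = V_in · 7.453/(7.016 + 7.453) = 5.769 mV.

V_out ≈ 5.77 mV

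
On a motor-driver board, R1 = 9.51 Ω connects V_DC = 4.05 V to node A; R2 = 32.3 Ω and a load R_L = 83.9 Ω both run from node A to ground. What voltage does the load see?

First combine the lower leg with the load: R2 ‖ R_L = 23.32 Ω.
Then V_out = V_DC · R2'/(R1 + R2') = 4.05 × 23.32/32.83 = 2.877 V.
(Unloaded it would be 3.13 V; the load pulls it down.)

V_out ≈ 2.88 V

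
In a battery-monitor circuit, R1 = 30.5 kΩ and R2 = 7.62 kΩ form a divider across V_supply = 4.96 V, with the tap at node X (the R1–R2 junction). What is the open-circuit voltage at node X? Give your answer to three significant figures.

V_th is the unloaded tap voltage: V_supply · R2/(R1+R2) = 4.96 × 0.1999 = 0.9915 V.

V_th ≈ 0.991 V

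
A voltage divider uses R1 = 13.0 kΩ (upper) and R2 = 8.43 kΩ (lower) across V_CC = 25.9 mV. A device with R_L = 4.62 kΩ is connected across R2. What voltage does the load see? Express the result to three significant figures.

R2 ‖ R_L = (8.43 × 4.62)/(8.43 + 4.62) = 2.984 kΩ.
Now apply the divider: V_out = 25.9 × 0.1867 = 4.836 mV.

V_out ≈ 4.84 mV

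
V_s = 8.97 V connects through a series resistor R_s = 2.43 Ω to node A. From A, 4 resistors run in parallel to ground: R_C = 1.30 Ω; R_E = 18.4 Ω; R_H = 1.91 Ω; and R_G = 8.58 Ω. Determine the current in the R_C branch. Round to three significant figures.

Equivalent of the parallel group: R_p = 0.6832 Ω.
Node voltage V_A = V_s · R_p/(R_s + R_p) = 8.97 × 0.2195 = 1.969 V.
I(R_C) = V_A / R_C = 1.969/1.30 = 1.514 A.

I ≈ 1.51 A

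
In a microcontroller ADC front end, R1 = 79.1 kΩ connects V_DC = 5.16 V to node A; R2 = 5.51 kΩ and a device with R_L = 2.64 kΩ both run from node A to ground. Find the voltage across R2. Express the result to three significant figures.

First combine the lower leg with the load: R2 ‖ R_L = 1.785 kΩ.
Voltage divider with the loaded lower leg: V_out = 5.16 × 1.785/(79.1 + 1.785) = 5.16 × 0.02207 = 0.1139 V.
(Unloaded it would be 0.336 V; the load pulls it down.)

V_out ≈ 0.114 V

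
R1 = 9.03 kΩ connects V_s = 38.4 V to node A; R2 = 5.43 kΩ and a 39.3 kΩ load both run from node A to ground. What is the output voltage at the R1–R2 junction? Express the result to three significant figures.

V_out ≈ 13.3 V

First combine the lower leg with the load: R2 ‖ R_L = 4.771 kΩ.
Voltage divider with the loaded lower leg: V_out = 38.4 × 4.771/(9.03 + 4.771) = 38.4 × 0.3457 = 13.27 V.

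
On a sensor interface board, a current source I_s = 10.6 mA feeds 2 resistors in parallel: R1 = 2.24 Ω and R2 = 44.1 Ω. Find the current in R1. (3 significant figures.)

I ≈ 10.1 mA

With just two branches, the current splits inversely with resistance.
So I = 10.6 × 44.1/46.34 = 10.09 mA.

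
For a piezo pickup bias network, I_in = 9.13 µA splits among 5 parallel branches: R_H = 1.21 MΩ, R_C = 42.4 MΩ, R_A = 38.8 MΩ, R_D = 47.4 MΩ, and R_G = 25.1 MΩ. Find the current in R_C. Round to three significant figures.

I ≈ 0.230 µA

ΣG = 1/1.21 + 1/42.4 + 1/38.8 + 1/47.4 + 1/25.1 = 0.9367.
By the current-divider rule, I = I_in · G_k/ΣG = 9.13 × 0.02518 = 0.2299 µA.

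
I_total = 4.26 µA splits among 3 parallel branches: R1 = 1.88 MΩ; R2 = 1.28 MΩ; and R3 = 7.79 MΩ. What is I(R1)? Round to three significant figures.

Total conductance ΣG = 1/1.88 + 1/1.28 + 1/7.79 = 1.442 (units of 1/MΩ).
R1 takes the fraction G_k/ΣG = 0.5319/1.442 = 0.3690, so I = 4.26 × 0.3690 = 1.572 µA.

I ≈ 1.57 µA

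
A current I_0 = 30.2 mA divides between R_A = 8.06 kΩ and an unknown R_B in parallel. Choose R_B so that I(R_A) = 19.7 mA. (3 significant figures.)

Two-branch current divider: I_A = I_0 · R_B/(R_A + R_B).
With f = 0.6523, R_B = R_A · f/(1−f) = 8.06 × 1.876 = 15.12 kΩ.

R_B ≈ 15.1 kΩ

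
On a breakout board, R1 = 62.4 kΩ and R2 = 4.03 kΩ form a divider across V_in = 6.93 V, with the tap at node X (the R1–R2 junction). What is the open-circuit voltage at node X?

With X open, the divider is unloaded: V_th = 6.93 × 4.03/66.43 = 0.4204 V.

V_th ≈ 0.420 V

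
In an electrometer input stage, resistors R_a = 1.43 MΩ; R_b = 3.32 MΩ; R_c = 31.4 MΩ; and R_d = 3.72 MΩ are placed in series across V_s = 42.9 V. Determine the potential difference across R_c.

Total series resistance ΣR = 1.43 + 3.32 + 31.4 + 3.72 = 39.87 MΩ.
Voltage divider: V = V_s · (31.40 / 39.87) = 42.9 × 0.7876 = 33.79 V.

V ≈ 33.8 V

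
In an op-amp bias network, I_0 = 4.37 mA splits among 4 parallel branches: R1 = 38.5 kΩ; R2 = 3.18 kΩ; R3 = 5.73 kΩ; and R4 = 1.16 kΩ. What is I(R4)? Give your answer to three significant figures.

Total conductance ΣG = 1/38.5 + 1/3.18 + 1/5.73 + 1/1.16 = 1.377 (units of 1/kΩ).
Current divider: I(R4) = I_0 · G_k/ΣG = 4.37 × (0.8621/1.377) = 4.37 × 0.6260 = 2.736 mA.

I ≈ 2.74 mA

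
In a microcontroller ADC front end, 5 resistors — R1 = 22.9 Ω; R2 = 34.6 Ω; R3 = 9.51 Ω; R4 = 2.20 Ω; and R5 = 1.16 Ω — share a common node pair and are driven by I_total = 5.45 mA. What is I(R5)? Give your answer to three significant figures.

I ≈ 3.14 mA

Total conductance ΣG = 1/22.9 + 1/34.6 + 1/9.51 + 1/2.20 + 1/1.16 = 1.494 (units of 1/Ω).
Current divider: I(R5) = I_total · G_k/ΣG = 5.45 × (0.8621/1.494) = 5.45 × 0.5769 = 3.144 mA.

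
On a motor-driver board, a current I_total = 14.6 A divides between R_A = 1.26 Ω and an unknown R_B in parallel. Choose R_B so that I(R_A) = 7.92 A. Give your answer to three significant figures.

The fraction through R_A equals R_B/(R_A+R_B).
With f = 0.5425, R_B = R_A · f/(1−f) = 1.26 × 1.186 = 1.494 Ω.

R_B ≈ 1.49 Ω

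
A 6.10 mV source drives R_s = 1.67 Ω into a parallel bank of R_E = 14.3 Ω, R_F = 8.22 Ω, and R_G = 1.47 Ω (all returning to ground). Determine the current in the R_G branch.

Combine the parallel branches: R_p = (1/14.3 + 1/8.22 + 1/1.47)⁻¹ = 1.147 Ω.
Node voltage V_A = V_in · R_p/(R_s + R_p) = 6.10 × 0.4072 = 2.484 mV.
Branch current I = V_A/R_G = 2.484/1.47 = 1.690 mA.

I ≈ 1.69 mA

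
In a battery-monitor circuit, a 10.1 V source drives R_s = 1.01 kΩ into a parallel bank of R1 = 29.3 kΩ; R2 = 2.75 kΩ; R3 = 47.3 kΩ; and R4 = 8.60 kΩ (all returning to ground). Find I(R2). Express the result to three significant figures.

Parallel bank: R_p = 1/(1/29.3 + 1/2.75 + 1/47.3 + 1/8.60) = 1.869 kΩ.
Node voltage V_A = V_DC · R_p/(R_s + R_p) = 10.1 × 0.6491 = 6.556 V.
Branch current I = V_A/R2 = 6.556/2.75 = 2.384 mA.

I ≈ 2.38 mA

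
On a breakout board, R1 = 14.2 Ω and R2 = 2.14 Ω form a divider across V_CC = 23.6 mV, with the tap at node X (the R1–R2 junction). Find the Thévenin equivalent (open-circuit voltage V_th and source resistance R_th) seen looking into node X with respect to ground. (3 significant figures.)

V_th is the unloaded tap voltage: V_CC · R2/(R1+R2) = 23.6 × 0.1310 = 3.091 mV.
Looking into X with the source shorted: R_th = R1·R2/(R1+R2) = 14.20 × 2.14/16.34 = 1.860 Ω.

V_th ≈ 3.09 mV, R_th ≈ 1.86 Ω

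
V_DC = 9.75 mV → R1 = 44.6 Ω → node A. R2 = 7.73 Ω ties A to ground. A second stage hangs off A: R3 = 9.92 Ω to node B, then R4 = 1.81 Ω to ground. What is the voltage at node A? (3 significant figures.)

The second stage (R3 + R4 = 11.73 Ω) loads node A in parallel with R2.
Effective lower resistance at A: R2 ‖ 11.73 = 4.659 Ω.
First divider: V_A = V_DC · 4.659/(44.6 + 4.659) = 0.9223 mV.

V_A ≈ 0.922 mV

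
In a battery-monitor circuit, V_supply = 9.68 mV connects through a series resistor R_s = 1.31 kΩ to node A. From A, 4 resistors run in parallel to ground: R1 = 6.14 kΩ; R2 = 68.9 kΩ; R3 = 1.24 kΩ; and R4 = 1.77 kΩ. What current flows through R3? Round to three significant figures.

Combine the parallel branches: R_p = (1/6.14 + 1/68.9 + 1/1.24 + 1/1.77)⁻¹ = 0.6457 kΩ.
Node voltage V_A = V_supply · R_p/(R_s + R_p) = 9.68 × 0.3301 = 3.196 mV.
I(R3) = V_A / R3 = 3.196/1.24 = 2.577 µA.

I ≈ 2.58 µA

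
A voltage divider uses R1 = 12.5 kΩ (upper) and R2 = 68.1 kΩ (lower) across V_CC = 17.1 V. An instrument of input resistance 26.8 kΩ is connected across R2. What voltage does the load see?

V_out ≈ 10.4 V

First combine the lower leg with the load: R2 ‖ R_L = 19.23 kΩ.
Voltage divider with the loaded lower leg: V_out = 17.1 × 19.23/(12.5 + 19.23) = 17.1 × 0.6061 = 10.36 V.
(Unloaded it would be 14.4 V; the load pulls it down.)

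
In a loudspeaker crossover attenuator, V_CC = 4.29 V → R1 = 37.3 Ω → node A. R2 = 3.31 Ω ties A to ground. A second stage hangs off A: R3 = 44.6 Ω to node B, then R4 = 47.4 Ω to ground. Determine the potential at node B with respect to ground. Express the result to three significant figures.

Node A sees R2 in parallel with the series input of stage 2, R3 + R4 = 92.00 Ω.
R2 ‖ (R3+R4) = 3.195 Ω.
First divider: V_A = V_CC · 3.195/(37.3 + 3.195) = 0.3385 V.
Stage 2 is unloaded, so V_B = V_A · R4/(R3+R4) = 0.3385 × 47.4/92.00 = 0.1744 V.

V_B ≈ 0.174 V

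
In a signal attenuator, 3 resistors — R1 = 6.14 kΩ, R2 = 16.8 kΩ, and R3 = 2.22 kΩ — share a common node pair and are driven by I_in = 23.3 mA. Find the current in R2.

I ≈ 2.06 mA

ΣG = 1/6.14 + 1/16.8 + 1/2.22 = 0.6728.
By the current-divider rule, I = I_in · G_k/ΣG = 23.3 × 0.08847 = 2.061 mA.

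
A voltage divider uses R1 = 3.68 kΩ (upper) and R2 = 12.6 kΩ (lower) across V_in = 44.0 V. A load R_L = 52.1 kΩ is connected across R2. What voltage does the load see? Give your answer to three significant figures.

R2 ‖ R_L = (12.6 × 52.1)/(12.6 + 52.1) = 10.15 kΩ.
Then V_out = V_in · R2'/(R1 + R2') = 44.0 × 10.15/13.83 = 32.29 V.

V_out ≈ 32.3 V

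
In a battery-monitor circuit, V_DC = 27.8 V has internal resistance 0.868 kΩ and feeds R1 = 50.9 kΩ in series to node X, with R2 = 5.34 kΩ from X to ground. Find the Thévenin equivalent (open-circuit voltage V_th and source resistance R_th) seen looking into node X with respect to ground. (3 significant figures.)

R1' = 0.868 + 50.9 = 51.77 kΩ (source resistance + R1).
With X open, the divider is unloaded: V_th = 27.8 × 5.34/57.11 = 2.599 V.
With V_DC suppressed (replaced by a short), R_th = R1' ‖ R2 = (51.77 × 5.34)/(51.77 + 5.34) = 4.841 kΩ.

V_th ≈ 2.60 V, R_th ≈ 4.84 kΩ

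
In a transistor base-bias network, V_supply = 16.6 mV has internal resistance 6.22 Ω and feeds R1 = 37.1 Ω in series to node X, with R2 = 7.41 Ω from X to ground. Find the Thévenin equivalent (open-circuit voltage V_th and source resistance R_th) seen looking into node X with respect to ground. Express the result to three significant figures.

R1' = 6.22 + 37.1 = 43.32 Ω (source resistance + R1).
With X open, the divider is unloaded: V_th = 16.6 × 7.41/50.73 = 2.425 mV.
With V_supply suppressed (replaced by a short), R_th = R1' ‖ R2 = (43.32 × 7.41)/(43.32 + 7.41) = 6.328 Ω.

V_th ≈ 2.42 mV, R_th ≈ 6.33 Ω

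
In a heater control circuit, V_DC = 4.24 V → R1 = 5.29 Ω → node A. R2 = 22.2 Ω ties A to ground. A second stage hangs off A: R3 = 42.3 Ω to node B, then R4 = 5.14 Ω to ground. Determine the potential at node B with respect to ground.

The second stage (R3 + R4 = 47.44 Ω) loads node A in parallel with R2.
Effective lower resistance at A: R2 ‖ 47.44 = 15.12 Ω.
First divider: V_A = V_DC · 15.12/(5.29 + 15.12) = 3.141 V.
Stage 2 is unloaded, so V_B = V_A · R4/(R3+R4) = 3.141 × 5.14/47.44 = 0.3403 V.

V_B ≈ 0.340 V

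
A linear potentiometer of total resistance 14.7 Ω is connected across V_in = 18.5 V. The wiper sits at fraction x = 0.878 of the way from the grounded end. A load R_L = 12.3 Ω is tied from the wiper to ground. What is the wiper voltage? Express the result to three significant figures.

The pot divides into 1.793 Ω above the wiper and 12.91 Ω below.
Lower segment in parallel with the load: 12.91 ‖ 12.3 = 6.298 Ω.
Then V_out = V_in · 6.298/(1.793 + 6.298) = 14.40 V.

V_out ≈ 14.4 V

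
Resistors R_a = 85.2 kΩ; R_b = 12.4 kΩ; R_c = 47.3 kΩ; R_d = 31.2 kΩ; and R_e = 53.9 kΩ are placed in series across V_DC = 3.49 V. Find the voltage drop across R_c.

V ≈ 0.718 V

Series total: ΣR = 85.2 + 12.4 + 47.3 + 31.2 + 53.9 = 230.0 kΩ.
V = V_DC · R/ΣR = 3.49 × 0.2057 = 0.7177 V.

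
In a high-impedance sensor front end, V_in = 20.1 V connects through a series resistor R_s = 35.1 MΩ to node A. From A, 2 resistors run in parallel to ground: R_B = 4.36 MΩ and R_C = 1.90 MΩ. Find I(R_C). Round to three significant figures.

Equivalent of the parallel group: R_p = 1.323 MΩ.
Node voltage V_A = V_in · R_p/(R_s + R_p) = 20.1 × 0.03633 = 0.7303 V.
Branch current I = V_A/R_C = 0.7303/1.90 = 0.3844 µA.
(Check via current divider: I_total = 0.5518 µA; share G_k/ΣG = 0.6965 → same result.)

I ≈ 0.384 µA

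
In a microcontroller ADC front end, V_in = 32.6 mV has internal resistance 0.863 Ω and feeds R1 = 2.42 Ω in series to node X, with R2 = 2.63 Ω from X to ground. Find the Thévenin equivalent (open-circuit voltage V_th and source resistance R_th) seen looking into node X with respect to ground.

R1' = 0.863 + 2.42 = 3.283 Ω (source resistance + R1).
V_th is the unloaded tap voltage: V_in · R2/(R1'+R2) = 32.6 × 0.4448 = 14.50 mV.
Zeroing V_in shorts the top of R1' to ground, so R_th = R1' ‖ R2 = 1.460 Ω.

V_th ≈ 14.5 mV, R_th ≈ 1.46 Ω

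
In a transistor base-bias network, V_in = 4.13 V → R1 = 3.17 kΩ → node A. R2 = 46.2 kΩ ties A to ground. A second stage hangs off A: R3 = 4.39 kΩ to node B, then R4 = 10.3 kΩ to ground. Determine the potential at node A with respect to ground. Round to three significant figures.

The second stage (R3 + R4 = 14.69 kΩ) loads node A in parallel with R2.
R2 ‖ (R3+R4) = 11.15 kΩ.
First divider: V_A = V_in · 11.15/(3.17 + 11.15) = 3.215 V.

V_A ≈ 3.22 V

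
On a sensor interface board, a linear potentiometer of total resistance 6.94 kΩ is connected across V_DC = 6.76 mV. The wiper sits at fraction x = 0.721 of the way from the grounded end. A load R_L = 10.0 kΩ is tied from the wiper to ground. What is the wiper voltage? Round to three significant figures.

Lower segment x·R_p = 5.004 kΩ; upper segment (1−x)·R_p = 1.936 kΩ.
R_L loads the lower segment: effective lower R = 3.335 kΩ.
Loaded-divider output: V_out = 6.76 × 0.6327 = 4.277 mV.

V_out ≈ 4.28 mV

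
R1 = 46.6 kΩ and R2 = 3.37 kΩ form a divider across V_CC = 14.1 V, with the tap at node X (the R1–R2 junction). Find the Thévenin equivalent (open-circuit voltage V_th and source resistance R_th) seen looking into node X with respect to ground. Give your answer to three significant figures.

V_th ≈ 0.951 V, R_th ≈ 3.14 kΩ

Open-circuit (no load on X): V_th = V_CC · R2/(R1 + R2) = 14.1 × 3.37/(46.60 + 3.37) = 0.9509 V.
Zeroing V_CC shorts the top of R1 to ground, so R_th = R1 ‖ R2 = 3.143 kΩ.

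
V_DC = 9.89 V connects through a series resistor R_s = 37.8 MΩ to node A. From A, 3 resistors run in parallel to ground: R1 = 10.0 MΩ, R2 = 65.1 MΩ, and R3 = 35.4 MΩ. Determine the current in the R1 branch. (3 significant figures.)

Combine the parallel branches: R_p = (1/10.0 + 1/65.1 + 1/35.4)⁻¹ = 6.963 MΩ.
Node voltage V_A = V_DC · R_p/(R_s + R_p) = 9.89 × 0.1556 = 1.538 V.
Branch current I = V_A/R1 = 1.538/10.0 = 0.1538 µA.
(Equivalently: I_total = 0.2209 µA, then current-divider fraction G_k/ΣG = 0.6963.)

I ≈ 0.154 µA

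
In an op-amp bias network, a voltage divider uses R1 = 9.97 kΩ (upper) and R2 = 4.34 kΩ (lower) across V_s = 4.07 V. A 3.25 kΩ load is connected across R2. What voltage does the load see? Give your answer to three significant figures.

R2 ‖ R_L = (4.34 × 3.25)/(4.34 + 3.25) = 1.858 kΩ.
Then V_out = V_s · R2'/(R1 + R2') = 4.07 × 1.858/11.83 = 0.6394 V.

V_out ≈ 0.639 V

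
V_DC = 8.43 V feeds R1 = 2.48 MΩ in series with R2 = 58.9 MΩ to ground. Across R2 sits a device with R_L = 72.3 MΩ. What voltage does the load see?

V_out ≈ 7.83 V

R2 ‖ R_L = (58.9 × 72.3)/(58.9 + 72.3) = 32.46 MΩ.
Now apply the divider: V_out = 8.43 × 0.9290 = 7.832 V.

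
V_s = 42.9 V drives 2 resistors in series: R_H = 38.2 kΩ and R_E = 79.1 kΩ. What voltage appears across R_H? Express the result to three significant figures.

V ≈ 14.0 V

ΣR = 38.2 + 79.1 = 117.3 kΩ.
V = V_s · R/ΣR = 42.9 × 0.3257 = 13.97 V.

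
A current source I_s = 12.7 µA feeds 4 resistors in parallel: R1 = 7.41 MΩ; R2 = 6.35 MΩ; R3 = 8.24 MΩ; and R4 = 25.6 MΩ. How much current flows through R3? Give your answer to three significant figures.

ΣG = 1/7.41 + 1/6.35 + 1/8.24 + 1/25.6 = 0.4529.
R3 takes the fraction G_k/ΣG = 0.1214/0.4529 = 0.2680, so I = 12.7 × 0.2680 = 3.403 µA.

I ≈ 3.40 µA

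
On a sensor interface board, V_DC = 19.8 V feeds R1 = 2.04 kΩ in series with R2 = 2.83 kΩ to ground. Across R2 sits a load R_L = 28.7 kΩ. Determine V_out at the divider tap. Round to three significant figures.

V_out ≈ 11.0 V

First combine the lower leg with the load: R2 ‖ R_L = 2.576 kΩ.
Voltage divider with the loaded lower leg: V_out = 19.8 × 2.576/(2.04 + 2.576) = 19.8 × 0.5581 = 11.05 V.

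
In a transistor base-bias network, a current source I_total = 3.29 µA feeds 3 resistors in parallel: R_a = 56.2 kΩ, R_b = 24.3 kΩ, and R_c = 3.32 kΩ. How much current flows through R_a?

I ≈ 0.163 µA

Conductances: ΣG = 1/56.2 + 1/24.3 + 1/3.32 = 0.3602 (1/kΩ).
Current divider: I(R_a) = I_total · G_k/ΣG = 3.29 × (0.01779/0.3602) = 3.29 × 0.04941 = 0.1625 µA.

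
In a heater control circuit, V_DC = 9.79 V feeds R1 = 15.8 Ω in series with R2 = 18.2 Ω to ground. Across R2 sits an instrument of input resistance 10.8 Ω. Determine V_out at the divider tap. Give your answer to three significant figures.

V_out ≈ 2.94 V

R2 ‖ R_L = (18.2 × 10.8)/(18.2 + 10.8) = 6.778 Ω.
Voltage divider with the loaded lower leg: V_out = 9.79 × 6.778/(15.8 + 6.778) = 9.79 × 0.3002 = 2.939 V.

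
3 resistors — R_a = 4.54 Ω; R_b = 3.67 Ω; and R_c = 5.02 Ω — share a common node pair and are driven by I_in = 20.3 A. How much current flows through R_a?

I ≈ 6.46 A

Conductances: ΣG = 1/4.54 + 1/3.67 + 1/5.02 = 0.6919 (1/Ω).
R_a takes the fraction G_k/ΣG = 0.2203/0.6919 = 0.3183, so I = 20.3 × 0.3183 = 6.462 A.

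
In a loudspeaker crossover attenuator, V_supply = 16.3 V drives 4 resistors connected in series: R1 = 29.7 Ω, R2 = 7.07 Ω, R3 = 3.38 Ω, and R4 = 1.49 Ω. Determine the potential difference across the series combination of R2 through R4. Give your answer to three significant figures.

Total series resistance ΣR = 29.7 + 7.07 + 3.38 + 1.49 = 41.64 Ω.
R_{R2..R4} = 7.07 + 3.38 + 1.49 = 11.94 Ω.
By the voltage-divider rule, V = 16.3 × 11.94/41.64 = 4.674 V.

V ≈ 4.67 V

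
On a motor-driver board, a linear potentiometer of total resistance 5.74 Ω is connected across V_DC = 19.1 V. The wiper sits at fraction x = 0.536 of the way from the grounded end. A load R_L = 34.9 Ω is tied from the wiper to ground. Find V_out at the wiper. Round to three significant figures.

V_out ≈ 9.84 V

Lower segment x·R_p = 3.077 Ω; upper segment (1−x)·R_p = 2.663 Ω.
R_L loads the lower segment: effective lower R = 2.827 Ω.
Loaded-divider output: V_out = 19.1 × 0.5149 = 9.835 V.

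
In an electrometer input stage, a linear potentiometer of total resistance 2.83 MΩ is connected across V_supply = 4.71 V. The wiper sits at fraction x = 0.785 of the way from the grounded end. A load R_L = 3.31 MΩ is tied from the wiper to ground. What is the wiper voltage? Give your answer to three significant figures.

V_out ≈ 3.23 V

Split the track: R_lower = x·R_p = 2.222 MΩ, R_upper = (1−x)·R_p = 0.6084 MΩ.
R_L loads the lower segment: effective lower R = 1.329 MΩ.
Loaded-divider output: V_out = 4.71 × 0.6860 = 3.231 V.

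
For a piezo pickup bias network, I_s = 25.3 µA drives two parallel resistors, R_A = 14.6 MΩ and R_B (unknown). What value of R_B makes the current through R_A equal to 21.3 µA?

R_B ≈ 77.7 MΩ

The fraction through R_A equals R_B/(R_A+R_B).
21.3/25.3 = R_B/(R_A + R_B) → R_B = R_A · (0.8419)/(1 − 0.8419) = 14.6 × 5.325 = 77.75 MΩ.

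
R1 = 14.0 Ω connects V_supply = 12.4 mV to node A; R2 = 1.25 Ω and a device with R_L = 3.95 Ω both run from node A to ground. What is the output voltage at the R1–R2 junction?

V_out ≈ 0.788 mV

First combine the lower leg with the load: R2 ‖ R_L = 0.9495 Ω.
Voltage divider with the loaded lower leg: V_out = 12.4 × 0.9495/(14.0 + 0.9495) = 12.4 × 0.06352 = 0.7876 mV.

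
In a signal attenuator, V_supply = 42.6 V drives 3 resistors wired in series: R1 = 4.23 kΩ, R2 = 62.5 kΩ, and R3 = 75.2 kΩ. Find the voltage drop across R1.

V ≈ 1.27 V

Total series resistance ΣR = 4.23 + 62.5 + 75.2 = 141.9 kΩ.
By the voltage-divider rule, V = 42.6 × 4.230/141.9 = 1.270 V.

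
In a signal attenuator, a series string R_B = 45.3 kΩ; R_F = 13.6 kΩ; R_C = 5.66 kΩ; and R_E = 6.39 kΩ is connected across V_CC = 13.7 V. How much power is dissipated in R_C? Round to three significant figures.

P ≈ 0.211 mW

ΣR = 70.95 kΩ → I = 13.7/70.95 = 0.1931 mA.
V(R_C) = I·R = 1.093 V; P = V·I = 1.093 × 0.1931 = 0.2110 mW.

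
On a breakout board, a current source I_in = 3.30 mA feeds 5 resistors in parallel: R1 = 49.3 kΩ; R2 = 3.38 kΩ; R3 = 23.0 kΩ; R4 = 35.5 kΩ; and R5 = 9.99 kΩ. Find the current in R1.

I ≈ 0.137 mA

ΣG = 1/49.3 + 1/3.38 + 1/23.0 + 1/35.5 + 1/9.99 = 0.4879.
R1 takes the fraction G_k/ΣG = 0.02028/0.4879 = 0.04157, so I = 3.30 × 0.04157 = 0.1372 mA.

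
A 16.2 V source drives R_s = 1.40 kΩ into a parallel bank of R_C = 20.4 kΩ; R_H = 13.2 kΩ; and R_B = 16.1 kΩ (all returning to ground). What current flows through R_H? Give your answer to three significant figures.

Parallel bank: R_p = 1/(1/20.4 + 1/13.2 + 1/16.1) = 5.351 kΩ.
V_A by voltage divider: V_A = 16.2 × 5.351/(1.40 + 5.351) = 12.84 V.
I(R_H) = V_A / R_H = 12.84/13.2 = 0.9728 mA.
(Equivalently: I_total = 2.400 mA, then current-divider fraction G_k/ΣG = 0.4054.)

I ≈ 0.973 mA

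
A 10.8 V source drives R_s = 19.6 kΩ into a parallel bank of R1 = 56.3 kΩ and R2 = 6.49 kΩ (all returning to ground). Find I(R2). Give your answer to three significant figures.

Parallel bank: R_p = 1/(1/56.3 + 1/6.49) = 5.819 kΩ.
Node voltage V_A = V_supply · R_p/(R_s + R_p) = 10.8 × 0.2289 = 2.472 V.
I(R2) = V_A / R2 = 2.472/6.49 = 0.3810 mA.

I ≈ 0.381 mA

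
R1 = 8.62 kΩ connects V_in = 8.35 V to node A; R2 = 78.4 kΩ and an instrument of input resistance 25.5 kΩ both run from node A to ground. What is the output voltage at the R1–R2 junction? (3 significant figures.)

V_out ≈ 5.77 V

First combine the lower leg with the load: R2 ‖ R_L = 19.24 kΩ.
Now apply the divider: V_out = 8.35 × 0.6906 = 5.767 V.
(Unloaded it would be 7.52 V; the load pulls it down.)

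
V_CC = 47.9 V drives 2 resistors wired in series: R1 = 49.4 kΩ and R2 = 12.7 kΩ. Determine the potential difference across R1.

V ≈ 38.1 V

Total series resistance ΣR = 49.4 + 12.7 = 62.10 kΩ.
By the voltage-divider rule, V = 47.9 × 49.40/62.10 = 38.10 V.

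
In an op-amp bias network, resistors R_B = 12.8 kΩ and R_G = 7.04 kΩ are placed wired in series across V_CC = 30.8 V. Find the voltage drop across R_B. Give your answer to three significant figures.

V ≈ 19.9 V

Total series resistance ΣR = 12.8 + 7.04 = 19.84 kΩ.
By the voltage-divider rule, V = 30.8 × 12.80/19.84 = 19.87 V.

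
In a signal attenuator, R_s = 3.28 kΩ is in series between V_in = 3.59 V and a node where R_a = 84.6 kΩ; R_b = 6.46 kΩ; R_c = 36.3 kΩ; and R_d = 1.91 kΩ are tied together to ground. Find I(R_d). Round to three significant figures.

Parallel bank: R_p = 1/(1/84.6 + 1/6.46 + 1/36.3 + 1/1.91) = 1.393 kΩ.
V_A by voltage divider: V_A = 3.59 × 1.393/(3.28 + 1.393) = 1.070 V.
I(R_d) = V_A / R_d = 1.070/1.91 = 0.5604 mA.
(Equivalently: I_total = 0.7682 mA, then current-divider fraction G_k/ΣG = 0.7295.)

I ≈ 0.560 mA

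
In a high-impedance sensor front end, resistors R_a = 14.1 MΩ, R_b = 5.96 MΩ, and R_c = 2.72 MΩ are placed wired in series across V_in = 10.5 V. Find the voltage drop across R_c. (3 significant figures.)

V ≈ 1.25 V

Total series resistance ΣR = 14.1 + 5.96 + 2.72 = 22.78 MΩ.
By the voltage-divider rule, V = 10.5 × 2.720/22.78 = 1.254 V.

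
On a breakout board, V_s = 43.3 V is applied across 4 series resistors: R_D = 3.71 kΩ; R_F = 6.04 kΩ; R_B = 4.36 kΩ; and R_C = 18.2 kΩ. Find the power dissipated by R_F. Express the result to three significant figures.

P ≈ 10.8 mW

The common current is I = 43.3/32.31 = 1.340 mA.
V(R_F) = I·R = 8.094 V; P = V·I = 8.094 × 1.340 = 10.85 mW.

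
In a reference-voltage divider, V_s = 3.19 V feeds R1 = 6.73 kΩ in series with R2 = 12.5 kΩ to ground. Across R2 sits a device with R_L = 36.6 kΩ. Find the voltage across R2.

The load sits in parallel with R2, giving an effective lower resistance R2' = R2·R_L/(R2+R_L) = 9.318 kΩ.
Then V_out = V_s · R2'/(R1 + R2') = 3.19 × 9.318/16.05 = 1.852 V.
(Unloaded it would be 2.07 V; the load pulls it down.)

V_out ≈ 1.85 V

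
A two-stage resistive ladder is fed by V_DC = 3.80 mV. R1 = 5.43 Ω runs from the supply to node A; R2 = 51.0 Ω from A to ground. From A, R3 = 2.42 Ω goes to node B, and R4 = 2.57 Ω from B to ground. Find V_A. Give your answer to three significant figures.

Looking into the second stage from A: R3 + R4 = 4.990 Ω appears in parallel with R2.
Effective lower resistance at A: R2 ‖ 4.990 = 4.545 Ω.
So V_A = 3.80 × 0.4557 = 1.731 mV.

V_A ≈ 1.73 mV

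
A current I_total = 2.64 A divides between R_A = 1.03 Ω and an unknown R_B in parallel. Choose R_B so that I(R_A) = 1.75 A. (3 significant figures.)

The fraction through R_A equals R_B/(R_A+R_B).
With f = 0.6629, R_B = R_A · f/(1−f) = 1.03 × 1.966 = 2.025 Ω.

R_B ≈ 2.03 Ω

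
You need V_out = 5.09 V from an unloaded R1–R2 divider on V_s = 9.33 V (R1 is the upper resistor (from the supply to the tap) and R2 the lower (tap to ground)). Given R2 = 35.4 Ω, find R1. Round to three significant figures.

V_out/V_s = R2/(R1+R2) = 0.5456.
So R1 = R2 · (V_s/V_out − 1) = 35.4 × (9.33/5.09 − 1) = 35.4 × 0.8330 = 29.49 Ω.

R1 ≈ 29.5 Ω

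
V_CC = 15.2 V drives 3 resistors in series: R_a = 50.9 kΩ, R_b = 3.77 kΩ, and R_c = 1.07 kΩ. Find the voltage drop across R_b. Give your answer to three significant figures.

Series total: ΣR = 50.9 + 3.77 + 1.07 = 55.74 kΩ.
By the voltage-divider rule, V = 15.2 × 3.770/55.74 = 1.028 V.

V ≈ 1.03 V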